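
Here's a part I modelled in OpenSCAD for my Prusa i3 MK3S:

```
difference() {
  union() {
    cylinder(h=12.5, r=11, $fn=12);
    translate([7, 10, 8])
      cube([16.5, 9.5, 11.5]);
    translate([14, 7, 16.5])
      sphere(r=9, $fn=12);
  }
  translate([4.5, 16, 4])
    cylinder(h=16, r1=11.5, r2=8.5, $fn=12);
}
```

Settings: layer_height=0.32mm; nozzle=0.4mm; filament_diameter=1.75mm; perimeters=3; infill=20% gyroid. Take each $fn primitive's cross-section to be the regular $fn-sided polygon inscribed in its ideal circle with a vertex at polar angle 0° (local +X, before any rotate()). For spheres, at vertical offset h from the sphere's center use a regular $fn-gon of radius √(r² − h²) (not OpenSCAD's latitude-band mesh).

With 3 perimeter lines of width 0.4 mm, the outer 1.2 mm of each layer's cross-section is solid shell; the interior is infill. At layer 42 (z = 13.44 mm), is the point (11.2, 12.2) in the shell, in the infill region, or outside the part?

outside

At z = 13.44 mm: the cylinder is absent (z outside [0, 12.5]); the cube at (7, 10) is present — its section is the full 16.5×9.5 rectangle; the sphere at (14, 7): section is a regular 12-gon, circumradius = √(r²−h²) = √(9²−3.06²) = 8.464; Combining (union): the regions partially overlap (shared area 58.42 mm²), so overlapping operands fuse into one piece — 1 connected region; the cone at (4.5, 16) (r1=11.5→r2=8.5) has section circumradius 9.730 here — a regular 12-gon; Taking the first minus the rest: starting from the result so far, the cone at (4.5, 16) partially overlaps it — only the 75.38 mm² overlap (of its 284.02 mm²) is removed, clipping the outline — 1 connected region. Overall, the cross-section is a single solid region. The nearest boundary edge runs (12.93, 11.13)→(14.23, 16.00); distance from the point to it = 1.94 mm. The point is not inside any of the regions above, so it lies outside the cross-section (1.94 mm from the nearest boundary).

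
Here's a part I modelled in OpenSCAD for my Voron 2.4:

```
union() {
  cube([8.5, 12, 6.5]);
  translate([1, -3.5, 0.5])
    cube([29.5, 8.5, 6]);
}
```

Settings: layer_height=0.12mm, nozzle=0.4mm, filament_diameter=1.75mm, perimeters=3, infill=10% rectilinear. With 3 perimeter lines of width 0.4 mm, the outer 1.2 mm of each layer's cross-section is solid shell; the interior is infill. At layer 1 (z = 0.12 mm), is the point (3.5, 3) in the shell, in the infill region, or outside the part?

At z = 0.12 mm: the 8.5×12 cube contributes its full rectangle; the cube at (1, -3.5) is not intersected at this z (z outside [0.5, 6.5]); Taking the union: only the 8.5×12 cube is present, so the union is just that shape — 1 connected region. Overall, the cross-section is a single solid region. The nearest boundary edge runs (0.00, 0.00)→(8.50, 0.00); distance from the point to it = 3.00 mm. The point is inside the cross-section and 3.00 mm from the nearest boundary — more than the 1.2 mm shell width (3 × 0.4), so it's in the infill interior.

infill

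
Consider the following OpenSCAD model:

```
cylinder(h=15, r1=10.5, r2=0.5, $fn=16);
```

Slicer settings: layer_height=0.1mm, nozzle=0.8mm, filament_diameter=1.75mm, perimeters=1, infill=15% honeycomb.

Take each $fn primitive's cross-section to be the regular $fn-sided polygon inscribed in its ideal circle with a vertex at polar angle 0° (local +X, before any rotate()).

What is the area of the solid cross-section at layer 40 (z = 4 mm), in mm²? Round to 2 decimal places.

At z = 4 mm: the cone contributes a regular 16-gon of circumradius 7.833 (interpolated between r1=10.5 and r2=0.5 at t=0.267) (area = (16/2)·7.833²·sin(360°/16) = 187.86 mm²). Overall, the cross-section is a single solid region. Net area = 187.86 mm².

187.86 mm²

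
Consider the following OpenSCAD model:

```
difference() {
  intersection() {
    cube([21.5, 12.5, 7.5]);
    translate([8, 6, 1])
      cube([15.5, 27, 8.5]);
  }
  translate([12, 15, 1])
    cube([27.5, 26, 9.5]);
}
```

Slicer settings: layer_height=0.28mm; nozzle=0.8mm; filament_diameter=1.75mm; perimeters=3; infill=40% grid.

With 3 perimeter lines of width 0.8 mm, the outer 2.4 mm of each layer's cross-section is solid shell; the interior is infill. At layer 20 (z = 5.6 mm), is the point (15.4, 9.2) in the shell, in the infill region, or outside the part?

infill

At z = 5.6 mm: the cube (footprint 21.5×12.5) is included at this height; the cube at (8, 6) is present — its section is the full 15.5×27 rectangle; After intersecting: the 15.5×27 cube at (8, 6) partially overlaps the 21.5×12.5 cube; clipping to the common part keeps 87.75 mm² — 1 connected region; the 27.5×26 cube at (12, 15) contributes its full rectangle; Subtracting the remaining from the first: starting from that combined region, the 27.5×26 cube at (12, 15) misses the remaining region (no effect) — 1 connected region. Overall, the cross-section is a single solid region. The nearest boundary edge runs (21.50, 6.00)→(8.00, 6.00); distance from the point to it = 3.20 mm. The point is inside the cross-section and 3.20 mm from the nearest boundary — more than the 2.4 mm shell width (3 × 0.8), so it's in the infill interior.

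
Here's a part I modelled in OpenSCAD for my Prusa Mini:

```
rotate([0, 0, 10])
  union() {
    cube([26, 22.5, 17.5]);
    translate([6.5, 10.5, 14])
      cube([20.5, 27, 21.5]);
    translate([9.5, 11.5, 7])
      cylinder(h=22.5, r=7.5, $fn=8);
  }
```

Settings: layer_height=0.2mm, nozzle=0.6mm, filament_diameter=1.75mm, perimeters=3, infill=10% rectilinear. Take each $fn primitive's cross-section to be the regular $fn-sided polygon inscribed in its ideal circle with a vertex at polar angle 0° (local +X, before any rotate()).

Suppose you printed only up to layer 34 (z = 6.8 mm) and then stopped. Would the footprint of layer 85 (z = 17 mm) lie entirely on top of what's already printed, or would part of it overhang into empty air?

Compare the two slices. At z = 6.8: the 26×22.5 cube contributes its full rectangle (area 585.00 mm²); the cube at (6.5, 10.5) is not intersected at this z (z outside [14, 35.5]); the cylinder at (9.5, 11.5) is absent (z outside [7, 29.5]); Combining (union): only the 26×22.5 cube is present, so the union is just that shape — area = 585.00 mm²; (rotated 10° about Z; rotation is an isometry so areas/perimeters/island counts are preserved). At z = 17: the cube is present — its section is the full 26×22.5 rectangle (area 585.00 mm²); the cube at (6.5, 10.5) (footprint 20.5×27) is included at this height (area 553.50 mm²); the cylinder at (9.5, 11.5): section is a regular 8-gon, circumradius r=7.5 (area = (8/2)·7.500²·sin(360°/8) = 159.10 mm²); Taking the union: the regions partially overlap — summed areas 1297.60 mm² minus the doubly-counted overlap 393.10 mm² gives 904.50 mm² — area = 904.50 mm²; (rotated 10° about Z; rotation is an isometry so areas/perimeters/island counts are preserved). Checking containment: at z = 17 the cross-section extends beyond the z = 6.8 cross-section by about 319.50 mm².

part overhangs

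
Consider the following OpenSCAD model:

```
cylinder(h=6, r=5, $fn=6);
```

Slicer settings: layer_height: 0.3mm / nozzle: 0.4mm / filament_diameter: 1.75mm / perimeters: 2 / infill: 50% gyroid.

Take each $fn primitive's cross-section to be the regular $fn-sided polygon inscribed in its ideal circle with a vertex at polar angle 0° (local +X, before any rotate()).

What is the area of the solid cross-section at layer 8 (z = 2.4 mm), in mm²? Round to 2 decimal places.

64.95 mm²

At z = 2.4 mm: the cylinder: section is a regular 6-gon, circumradius r=5 (area = (6/2)·5.000²·sin(360°/6) = 64.95 mm²). Overall, the cross-section is a single solid region. Net area = 64.95 mm².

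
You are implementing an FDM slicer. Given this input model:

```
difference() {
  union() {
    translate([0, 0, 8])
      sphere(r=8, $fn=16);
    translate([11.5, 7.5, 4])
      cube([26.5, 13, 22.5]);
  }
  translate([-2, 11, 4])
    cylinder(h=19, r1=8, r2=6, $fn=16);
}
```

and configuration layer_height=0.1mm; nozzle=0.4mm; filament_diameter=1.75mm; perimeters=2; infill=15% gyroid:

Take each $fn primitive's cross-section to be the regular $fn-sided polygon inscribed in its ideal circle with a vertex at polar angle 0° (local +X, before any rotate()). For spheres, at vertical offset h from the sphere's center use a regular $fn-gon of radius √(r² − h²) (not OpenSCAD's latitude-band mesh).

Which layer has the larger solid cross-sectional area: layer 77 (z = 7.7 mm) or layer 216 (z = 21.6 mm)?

Layer 77 (z = 7.7): the r=8 sphere slices to a regular 16-gon of circumradius 7.994 (√(r²−h²) with h=0.3 from center) (area = (16/2)·7.994²·sin(360°/16) = 195.66 mm²); the cube at (11.5, 7.5) (footprint 26.5×13) is included at this height (area 344.50 mm²); Merging all regions: the 2 present regions are separate (no shared area or edge), so areas and boundary lengths simply add and each stays a separate island — area = 540.16 mm²; the cone at (-2, 11) contributes a regular 16-gon of circumradius 7.611 (interpolated between r1=8 and r2=6 at t=0.195) (area = (16/2)·7.611²·sin(360°/16) = 177.32 mm²); Taking the first minus the rest: starting from that combined region (540.16 mm²), the cone at (-2, 11) partially overlaps it — only the 30.80 mm² overlap (of its 177.32 mm²) is removed, clipping the outline — area = 509.36 mm². So its area = 509.36 mm². Layer 216 (z = 21.6): the sphere does not reach this height (|z−center|=13.600 > r=8); the 26.5×13 cube at (11.5, 7.5) contributes its full rectangle (area 344.50 mm²); Combining (union): only the 26.5×13 cube at (11.5, 7.5) is present, so the union is just that shape — area = 344.50 mm²; the cone at (-2, 11) contributes a regular 16-gon of circumradius 6.147 (interpolated between r1=8 and r2=6 at t=0.926) (area = (16/2)·6.147²·sin(360°/16) = 115.69 mm²); Subtracting the remaining from the first: starting from that combined region (344.50 mm²), the cone at (-2, 11) misses the remaining region (no effect) — area = 344.50 mm². So its area = 344.50 mm². Layer 77 is larger (509.36 vs 344.50 mm²).

layer 77 (z = 7.7 mm)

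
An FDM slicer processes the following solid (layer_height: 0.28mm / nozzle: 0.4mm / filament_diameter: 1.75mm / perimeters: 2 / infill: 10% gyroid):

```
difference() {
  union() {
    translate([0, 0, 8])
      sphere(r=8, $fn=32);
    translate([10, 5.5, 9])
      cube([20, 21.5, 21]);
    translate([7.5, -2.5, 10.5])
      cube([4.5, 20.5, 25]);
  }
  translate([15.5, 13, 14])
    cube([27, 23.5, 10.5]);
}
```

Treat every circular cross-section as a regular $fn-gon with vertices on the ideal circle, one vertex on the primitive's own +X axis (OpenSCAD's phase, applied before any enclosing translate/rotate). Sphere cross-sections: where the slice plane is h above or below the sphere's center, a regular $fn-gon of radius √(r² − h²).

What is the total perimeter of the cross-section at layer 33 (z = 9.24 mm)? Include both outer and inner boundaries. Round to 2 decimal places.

At z = 9.24 mm: the sphere: section is a regular 32-gon, circumradius = √(r²−h²) = √(8²−1.24²) = 7.903 (perimeter = 2·32·7.903·sin(180°/32) = 49.58 mm); the 20×21.5 cube at (10, 5.5) contributes its full rectangle (perimeter 83.00 mm); the cube at (7.5, -2.5) is not intersected at this z (z outside [10.5, 35.5]); Taking the union: the 2 present regions are separate (no shared area or edge), so areas and boundary lengths simply add and each stays a separate island — boundary = 132.58 mm; the cube at (15.5, 13) is not intersected at this z (z outside [14, 24.5]); Taking the first minus the rest: none of the subtracted shapes is present at this height, so that combined region is unchanged — boundary = 132.58 mm. Overall, the cross-section has 2 separate islands. Total boundary length (outer) = 132.58 mm.

132.58 mm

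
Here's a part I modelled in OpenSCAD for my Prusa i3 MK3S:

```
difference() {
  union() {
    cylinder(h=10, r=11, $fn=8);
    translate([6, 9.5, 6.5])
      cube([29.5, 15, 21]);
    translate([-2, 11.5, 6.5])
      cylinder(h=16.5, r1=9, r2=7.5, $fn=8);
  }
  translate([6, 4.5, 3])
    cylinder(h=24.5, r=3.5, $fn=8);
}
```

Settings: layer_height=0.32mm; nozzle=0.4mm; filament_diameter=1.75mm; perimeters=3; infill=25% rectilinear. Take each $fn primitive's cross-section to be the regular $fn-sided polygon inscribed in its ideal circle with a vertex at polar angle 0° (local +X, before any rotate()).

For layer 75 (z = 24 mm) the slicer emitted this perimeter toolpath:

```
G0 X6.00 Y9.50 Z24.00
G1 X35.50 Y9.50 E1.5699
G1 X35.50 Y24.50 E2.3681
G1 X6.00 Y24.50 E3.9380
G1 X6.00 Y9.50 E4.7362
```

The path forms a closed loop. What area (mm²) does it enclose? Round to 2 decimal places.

442.50 mm²

Apply the shoelace formula to the sequence of (X, Y) vertices; enclosed area = 442.50 mm².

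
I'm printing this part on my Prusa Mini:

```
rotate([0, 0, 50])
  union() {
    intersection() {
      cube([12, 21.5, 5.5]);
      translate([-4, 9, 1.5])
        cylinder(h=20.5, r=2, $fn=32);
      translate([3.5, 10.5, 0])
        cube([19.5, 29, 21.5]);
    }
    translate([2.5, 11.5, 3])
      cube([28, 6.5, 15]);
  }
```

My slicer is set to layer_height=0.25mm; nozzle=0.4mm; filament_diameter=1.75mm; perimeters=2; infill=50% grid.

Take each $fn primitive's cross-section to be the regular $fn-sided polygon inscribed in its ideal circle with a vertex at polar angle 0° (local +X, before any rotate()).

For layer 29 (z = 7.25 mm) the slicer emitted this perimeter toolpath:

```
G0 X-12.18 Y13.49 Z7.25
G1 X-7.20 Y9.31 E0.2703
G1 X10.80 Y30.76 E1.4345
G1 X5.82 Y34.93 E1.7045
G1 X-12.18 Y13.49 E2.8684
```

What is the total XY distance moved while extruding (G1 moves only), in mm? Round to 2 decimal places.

Sum the Euclidean lengths of each G1 segment: total = 68.99 mm.

68.99 mm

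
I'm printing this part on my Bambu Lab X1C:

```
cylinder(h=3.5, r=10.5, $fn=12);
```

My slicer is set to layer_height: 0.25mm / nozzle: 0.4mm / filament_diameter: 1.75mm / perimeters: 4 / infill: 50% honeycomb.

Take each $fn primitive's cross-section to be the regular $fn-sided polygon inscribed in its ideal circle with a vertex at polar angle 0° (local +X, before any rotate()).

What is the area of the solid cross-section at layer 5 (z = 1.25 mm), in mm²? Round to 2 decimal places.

330.75 mm²

At z = 1.25 mm: the cylinder: section is a regular 12-gon, circumradius r=10.5 (area = (12/2)·10.500²·sin(360°/12) = 330.75 mm²). Overall, the cross-section is a single solid region. Net area = 330.75 mm².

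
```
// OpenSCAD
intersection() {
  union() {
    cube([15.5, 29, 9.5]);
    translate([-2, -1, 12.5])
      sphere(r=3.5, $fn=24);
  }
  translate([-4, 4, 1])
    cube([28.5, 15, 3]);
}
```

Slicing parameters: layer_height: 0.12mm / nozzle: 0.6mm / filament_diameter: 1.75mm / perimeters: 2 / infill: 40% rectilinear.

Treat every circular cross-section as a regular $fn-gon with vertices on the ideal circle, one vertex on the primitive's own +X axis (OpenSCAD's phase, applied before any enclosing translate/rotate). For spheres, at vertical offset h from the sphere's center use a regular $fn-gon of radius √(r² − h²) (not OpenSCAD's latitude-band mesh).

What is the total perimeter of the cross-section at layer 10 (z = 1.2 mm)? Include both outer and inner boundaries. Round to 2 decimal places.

61.00 mm

At z = 1.2 mm: the cube (footprint 15.5×29) is included at this height (perimeter 89.00 mm); the sphere at (-2, -1) does not reach this height (|z−center|=11.300 > r=3.5); Merging all regions: only the 15.5×29 cube is present, so the union is just that shape — boundary = 89.00 mm; the 28.5×15 cube at (-4, 4) contributes its full rectangle (perimeter 87.00 mm); After intersecting: the 28.5×15 cube at (-4, 4) partially overlaps the result so far; clipping to the common part keeps 232.50 mm² — boundary = 61.00 mm. Overall, the cross-section is a single solid region. Total boundary length (outer) = 61.00 mm.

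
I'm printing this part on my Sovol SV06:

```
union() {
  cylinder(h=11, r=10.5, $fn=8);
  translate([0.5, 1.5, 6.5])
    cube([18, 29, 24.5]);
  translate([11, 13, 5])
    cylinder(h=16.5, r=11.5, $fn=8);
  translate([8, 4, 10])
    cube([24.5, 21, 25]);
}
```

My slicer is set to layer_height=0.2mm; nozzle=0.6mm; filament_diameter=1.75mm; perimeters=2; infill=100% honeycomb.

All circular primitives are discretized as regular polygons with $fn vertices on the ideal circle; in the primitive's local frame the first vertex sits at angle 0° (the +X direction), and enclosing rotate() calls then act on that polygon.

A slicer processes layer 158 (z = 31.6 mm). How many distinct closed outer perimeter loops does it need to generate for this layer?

1

At z = 31.6 mm: the cylinder does not reach this height (z outside [0, 11]); the cube at (0.5, 1.5) does not reach this height (z outside [6.5, 31]); the cylinder at (11, 13) does not reach this height (z outside [5, 21.5]); the cube at (8, 4) (footprint 24.5×21) is included at this height; Merging all regions: only the 24.5×21 cube at (8, 4) is present, so the union is just that shape — 1 connected region. The result has 1 disconnected region.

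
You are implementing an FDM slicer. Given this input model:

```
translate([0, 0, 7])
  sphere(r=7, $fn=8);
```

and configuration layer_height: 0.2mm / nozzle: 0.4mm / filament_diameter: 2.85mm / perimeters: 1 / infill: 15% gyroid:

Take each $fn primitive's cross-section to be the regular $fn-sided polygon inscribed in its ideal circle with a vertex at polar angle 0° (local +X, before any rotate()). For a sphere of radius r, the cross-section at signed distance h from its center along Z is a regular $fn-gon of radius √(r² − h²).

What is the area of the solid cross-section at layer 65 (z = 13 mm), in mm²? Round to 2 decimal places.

At z = 13 mm: the sphere: section is a regular 8-gon, circumradius = √(r²−h²) = √(7²−6²) = 3.606 (area = (8/2)·3.606²·sin(360°/8) = 36.77 mm²). Overall, the cross-section is a single solid region. Net area = 36.77 mm².

36.77 mm²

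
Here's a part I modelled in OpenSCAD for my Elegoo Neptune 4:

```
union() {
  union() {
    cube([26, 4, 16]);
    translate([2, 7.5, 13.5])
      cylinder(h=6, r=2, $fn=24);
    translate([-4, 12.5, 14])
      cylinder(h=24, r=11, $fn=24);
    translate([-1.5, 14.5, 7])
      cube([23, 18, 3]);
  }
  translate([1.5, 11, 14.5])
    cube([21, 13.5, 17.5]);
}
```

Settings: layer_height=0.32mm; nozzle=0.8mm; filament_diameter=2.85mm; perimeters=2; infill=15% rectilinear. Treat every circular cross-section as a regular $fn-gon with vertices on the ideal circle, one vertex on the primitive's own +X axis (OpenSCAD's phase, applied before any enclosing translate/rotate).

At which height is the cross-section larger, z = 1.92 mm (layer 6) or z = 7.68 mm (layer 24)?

Layer 6 (z = 1.92): the cube is present — its section is the full 26×4 rectangle (area 104.00 mm²); the cylinder at (2, 7.5) is absent (z outside [13.5, 19.5]); the cylinder at (-4, 12.5) is not intersected at this z (z outside [14, 38]); the cube at (-1.5, 14.5) is not intersected at this z (z outside [7, 10]); Combining (union): only the 26×4 cube is present, so the union is just that shape — area = 104.00 mm²; the cube at (1.5, 11) is absent (z outside [14.5, 32]); Merging all regions: only the result so far is present, so the union is just that shape — area = 104.00 mm². So its area = 104.00 mm². Layer 24 (z = 7.68): the cube is present — its section is the full 26×4 rectangle (area 104.00 mm²); the cylinder at (2, 7.5) is not intersected at this z (z outside [13.5, 19.5]); the cylinder at (-4, 12.5) does not reach this height (z outside [14, 38]); the cube at (-1.5, 14.5) is present — its section is the full 23×18 rectangle (area 414.00 mm²); Taking the union: the 2 present regions are separate (no shared area or edge), so areas and boundary lengths simply add and each stays a separate island — area = 518.00 mm²; the cube at (1.5, 11) is not intersected at this z (z outside [14.5, 32]); Taking the union: only the result so far is present, so the union is just that shape — area = 518.00 mm². So its area = 518.00 mm². Layer 24 is larger (518.00 vs 104.00 mm²).

layer 24 (z = 7.68 mm)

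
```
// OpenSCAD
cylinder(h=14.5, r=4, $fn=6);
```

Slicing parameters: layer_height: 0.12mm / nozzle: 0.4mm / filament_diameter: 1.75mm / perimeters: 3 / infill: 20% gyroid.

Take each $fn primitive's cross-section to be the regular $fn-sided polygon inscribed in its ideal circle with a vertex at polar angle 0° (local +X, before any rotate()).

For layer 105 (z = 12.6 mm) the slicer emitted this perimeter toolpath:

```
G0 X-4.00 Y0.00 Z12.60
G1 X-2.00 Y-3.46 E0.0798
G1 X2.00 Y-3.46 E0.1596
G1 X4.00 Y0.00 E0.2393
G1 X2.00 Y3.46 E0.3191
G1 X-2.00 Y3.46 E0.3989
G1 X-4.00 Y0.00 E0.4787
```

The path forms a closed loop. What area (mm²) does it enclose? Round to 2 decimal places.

41.52 mm²

Apply the shoelace formula to the sequence of (X, Y) vertices; enclosed area = 41.52 mm².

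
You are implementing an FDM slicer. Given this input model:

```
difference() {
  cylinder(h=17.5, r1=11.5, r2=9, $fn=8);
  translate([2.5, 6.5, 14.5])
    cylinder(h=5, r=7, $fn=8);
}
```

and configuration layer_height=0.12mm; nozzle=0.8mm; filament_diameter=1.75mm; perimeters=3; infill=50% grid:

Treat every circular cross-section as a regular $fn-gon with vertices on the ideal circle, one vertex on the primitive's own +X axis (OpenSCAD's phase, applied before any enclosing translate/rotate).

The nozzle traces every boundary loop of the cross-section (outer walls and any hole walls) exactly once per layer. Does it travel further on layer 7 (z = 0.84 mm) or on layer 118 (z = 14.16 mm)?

Layer 7 (z = 0.84): the cone: at t=0.048 of its height the radius interpolates to r₁+(r₂−r₁)t = 11.380, giving a regular 8-gon of that circumradius (perimeter = 2·8·11.380·sin(180°/8) = 69.68 mm); the cylinder at (2.5, 6.5) does not reach this height (z outside [14.5, 19.5]); Taking the first minus the rest: none of the subtracted shapes is present at this height, so the cone is unchanged — boundary = 69.68 mm. So its perimeter = 69.68 mm. Layer 118 (z = 14.16): the cone (r1=11.5→r2=9) has section circumradius 9.477 here — a regular 8-gon (perimeter = 2·8·9.477·sin(180°/8) = 58.03 mm); the cylinder at (2.5, 6.5) is absent (z outside [14.5, 19.5]); After the difference (first − rest): none of the subtracted shapes is present at this height, so the cone is unchanged — boundary = 58.03 mm. So its perimeter = 58.03 mm. Layer 7 is larger (69.68 vs 58.03 mm).

layer 7 (z = 0.84 mm)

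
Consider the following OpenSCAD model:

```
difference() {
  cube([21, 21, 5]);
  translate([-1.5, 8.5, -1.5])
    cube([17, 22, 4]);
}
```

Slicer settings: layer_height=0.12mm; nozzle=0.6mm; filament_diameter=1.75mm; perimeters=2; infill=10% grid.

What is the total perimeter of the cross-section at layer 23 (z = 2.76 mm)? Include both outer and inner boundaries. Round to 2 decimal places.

At z = 2.76 mm: the 21×21 cube contributes its full rectangle (perimeter 84.00 mm); the cube at (-1.5, 8.5) does not reach this height (z outside [-1.5, 2.5]); After the difference (first − rest): none of the subtracted shapes is present at this height, so the 21×21 cube is unchanged — boundary = 84.00 mm. Overall, the cross-section is a single solid region. Total boundary length (outer) = 84.00 mm.

84.00 mm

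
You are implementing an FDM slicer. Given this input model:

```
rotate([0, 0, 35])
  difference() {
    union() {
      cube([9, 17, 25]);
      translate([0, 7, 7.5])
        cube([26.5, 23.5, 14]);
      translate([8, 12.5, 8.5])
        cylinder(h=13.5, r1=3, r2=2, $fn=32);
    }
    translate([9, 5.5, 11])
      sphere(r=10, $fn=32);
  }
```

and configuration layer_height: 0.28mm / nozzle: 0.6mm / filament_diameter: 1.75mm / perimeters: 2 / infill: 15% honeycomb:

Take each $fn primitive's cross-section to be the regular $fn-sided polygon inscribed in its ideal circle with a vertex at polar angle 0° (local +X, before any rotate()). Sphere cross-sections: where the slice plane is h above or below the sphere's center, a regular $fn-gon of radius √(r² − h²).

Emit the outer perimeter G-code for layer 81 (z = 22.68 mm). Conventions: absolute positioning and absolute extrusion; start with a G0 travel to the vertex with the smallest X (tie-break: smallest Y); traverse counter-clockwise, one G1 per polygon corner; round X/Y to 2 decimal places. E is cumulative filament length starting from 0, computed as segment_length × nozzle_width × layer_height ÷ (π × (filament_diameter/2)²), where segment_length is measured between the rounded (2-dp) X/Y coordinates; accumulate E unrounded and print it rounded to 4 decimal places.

At z = 22.68 mm: the 9×17 cube contributes its full rectangle; the cube at (0, 7) is absent (z outside [7.5, 21.5]); the cone at (8, 12.5) is not intersected at this z (z outside [8.5, 22]); Merging all regions: only the 9×17 cube is present, so the union is just that shape — 1 connected region; the sphere at (9, 5.5) is not intersected at this z (|z−center|=11.680 > r=10); Taking the first minus the rest: none of the subtracted shapes is present at this height, so the result so far is unchanged — 1 connected region; (rotated 35° about Z; rotation is an isometry so areas/perimeters/island counts are preserved). The outline is a single polygon with 4 vertices. Extrusion per mm of travel: 0.6 × 0.28 / (π × 0.875²) = 0.069846. Accumulating E over each segment gives final E = 3.6320.

G0 X-9.75 Y13.93 Z22.68
G1 X0.00 Y0.00 E1.1876
G1 X7.37 Y5.16 E1.8160
G1 X-2.38 Y19.09 E3.0036
G1 X-9.75 Y13.93 E3.6320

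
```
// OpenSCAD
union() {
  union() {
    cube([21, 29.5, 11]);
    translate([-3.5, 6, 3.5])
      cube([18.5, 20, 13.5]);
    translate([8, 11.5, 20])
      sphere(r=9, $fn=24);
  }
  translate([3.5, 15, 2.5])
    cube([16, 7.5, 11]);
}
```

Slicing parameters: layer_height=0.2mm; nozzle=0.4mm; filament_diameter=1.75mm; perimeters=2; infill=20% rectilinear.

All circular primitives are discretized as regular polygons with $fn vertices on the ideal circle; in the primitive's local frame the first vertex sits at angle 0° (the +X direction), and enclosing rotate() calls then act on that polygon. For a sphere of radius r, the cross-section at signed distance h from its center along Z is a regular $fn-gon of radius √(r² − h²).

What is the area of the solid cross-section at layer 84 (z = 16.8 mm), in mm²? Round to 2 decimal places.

At z = 16.8 mm: the cube is not intersected at this z (z outside [0, 11]); the 18.5×20 cube at (-3.5, 6) contributes its full rectangle (area 370.00 mm²); the r=9 sphere at (8, 11.5) slices to a regular 24-gon of circumradius 8.412 (√(r²−h²) with h=3.2 from center) (area = (24/2)·8.412²·sin(360°/24) = 219.77 mm²); Taking the union: the regions partially overlap — summed areas 589.77 mm² minus the doubly-counted overlap 186.23 mm² gives 403.54 mm² — area = 403.54 mm²; the cube at (3.5, 15) is not intersected at this z (z outside [2.5, 13.5]); Combining (union): only that combined region is present, so the union is just that shape — area = 403.54 mm². Overall, the cross-section is a single solid region. Net area = 403.54 mm².

403.54 mm²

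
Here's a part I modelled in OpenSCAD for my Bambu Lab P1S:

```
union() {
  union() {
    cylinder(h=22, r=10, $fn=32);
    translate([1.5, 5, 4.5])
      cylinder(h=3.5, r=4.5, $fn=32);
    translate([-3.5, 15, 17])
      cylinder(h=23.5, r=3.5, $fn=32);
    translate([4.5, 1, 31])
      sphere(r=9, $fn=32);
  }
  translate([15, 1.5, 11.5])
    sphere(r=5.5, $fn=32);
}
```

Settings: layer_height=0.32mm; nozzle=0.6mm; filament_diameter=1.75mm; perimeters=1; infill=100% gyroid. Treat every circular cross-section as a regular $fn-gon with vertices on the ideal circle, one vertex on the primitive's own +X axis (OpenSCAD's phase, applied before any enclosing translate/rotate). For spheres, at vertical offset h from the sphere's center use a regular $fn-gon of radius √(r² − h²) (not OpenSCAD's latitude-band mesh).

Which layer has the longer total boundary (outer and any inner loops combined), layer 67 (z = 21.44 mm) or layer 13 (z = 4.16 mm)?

layer 67 (z = 21.44 mm)

Layer 67 (z = 21.44): the r=10 cylinder gives a regular 32-gon of circumradius 10 (constant along its height) (perimeter = 2·32·10.000·sin(180°/32) = 62.73 mm); the cylinder at (1.5, 5) is absent (z outside [4.5, 8]); the r=3.5 cylinder at (-3.5, 15) contributes a regular 32-gon of circumradius 3.5 (perimeter = 2·32·3.500·sin(180°/32) = 21.96 mm); the sphere at (4.5, 1) does not reach this height (|z−center|=9.560 > r=9); Combining (union): the 2 present regions are separate (no shared area or edge), so areas and boundary lengths simply add and each stays a separate island — boundary = 84.69 mm; the sphere at (15, 1.5) is not intersected at this z (|z−center|=9.940 > r=5.5); Taking the union: only that combined region is present, so the union is just that shape — boundary = 84.69 mm. So its perimeter = 84.69 mm. Layer 13 (z = 4.16): the r=10 cylinder gives a regular 32-gon of circumradius 10 (constant along its height) (perimeter = 2·32·10.000·sin(180°/32) = 62.73 mm); the cylinder at (1.5, 5) does not reach this height (z outside [4.5, 8]); the cylinder at (-3.5, 15) is absent (z outside [17, 40.5]); the sphere at (4.5, 1) does not reach this height (|z−center|=26.840 > r=9); Combining (union): only the r=10 cylinder is present, so the union is just that shape — boundary = 62.73 mm; the sphere at (15, 1.5) is absent (|z−center|=7.340 > r=5.5); Combining (union): only that combined region is present, so the union is just that shape — boundary = 62.73 mm. So its perimeter = 62.73 mm. Layer 67 is larger (84.69 vs 62.73 mm).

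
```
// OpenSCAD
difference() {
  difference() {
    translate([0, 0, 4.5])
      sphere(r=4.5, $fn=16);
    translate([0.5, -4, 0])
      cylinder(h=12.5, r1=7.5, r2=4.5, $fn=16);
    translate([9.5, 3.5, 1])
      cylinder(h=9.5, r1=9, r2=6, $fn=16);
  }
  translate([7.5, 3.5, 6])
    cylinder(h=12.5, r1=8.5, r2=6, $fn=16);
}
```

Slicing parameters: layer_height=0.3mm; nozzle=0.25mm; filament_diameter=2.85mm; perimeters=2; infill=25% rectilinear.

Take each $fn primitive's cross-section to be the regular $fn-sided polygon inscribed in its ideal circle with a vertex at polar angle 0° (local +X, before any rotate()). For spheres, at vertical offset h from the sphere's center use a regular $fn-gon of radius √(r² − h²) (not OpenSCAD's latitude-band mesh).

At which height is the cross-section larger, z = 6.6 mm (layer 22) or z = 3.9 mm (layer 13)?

Layer 22 (z = 6.6): the r=4.5 sphere contributes a regular 16-gon of circumradius √(4.5²−2.1²) = 3.980 (area = (16/2)·3.980²·sin(360°/16) = 48.49 mm²); the cone at (0.5, -4): at t=0.528 of its height the radius interpolates to r₁+(r₂−r₁)t = 5.916, giving a regular 16-gon of that circumradius (area = (16/2)·5.916²·sin(360°/16) = 107.15 mm²); the cone at (9.5, 3.5): at t=0.589 of its height the radius interpolates to r₁+(r₂−r₁)t = 7.232, giving a regular 16-gon of that circumradius (area = (16/2)·7.232²·sin(360°/16) = 160.10 mm²); After the difference (first − rest): starting from the r=4.5 sphere (48.49 mm²), the cone at (0.5, -4) partially overlaps it — only the 34.72 mm² overlap (of its 107.15 mm²) is removed, clipping the outline; the cone at (9.5, 3.5) partially overlaps it — only the 1.37 mm² overlap (of its 160.10 mm²) is removed, clipping the outline — area = 12.40 mm²; the cone at (7.5, 3.5): at t=0.048 of its height the radius interpolates to r₁+(r₂−r₁)t = 8.380, giving a regular 16-gon of that circumradius (area = (16/2)·8.380²·sin(360°/16) = 214.99 mm²); Taking the first minus the rest: starting from the result so far (12.40 mm²), the cone at (7.5, 3.5) partially overlaps it — only the 6.32 mm² overlap (of its 214.99 mm²) is removed, clipping the outline — area = 6.09 mm². So its area = 6.09 mm². Layer 13 (z = 3.9): the r=4.5 sphere contributes a regular 16-gon of circumradius √(4.5²−0.6²) = 4.460 (area = (16/2)·4.460²·sin(360°/16) = 60.89 mm²); the cone at (0.5, -4) contributes a regular 16-gon of circumradius 6.564 (interpolated between r1=7.5 and r2=4.5 at t=0.312) (area = (16/2)·6.564²·sin(360°/16) = 131.91 mm²); the cone at (9.5, 3.5) (r1=9→r2=6) has section circumradius 8.084 here — a regular 16-gon (area = (16/2)·8.084²·sin(360°/16) = 200.08 mm²); After the difference (first − rest): starting from the r=4.5 sphere (60.89 mm²), the cone at (0.5, -4) partially overlaps it — only the 47.23 mm² overlap (of its 131.91 mm²) is removed, clipping the outline; the cone at (9.5, 3.5) partially overlaps it — only the 3.24 mm² overlap (of its 200.08 mm²) is removed, clipping the outline — area = 10.43 mm²; the cone at (7.5, 3.5) does not reach this height (z outside [6, 18.5]); Subtracting the remaining from the first: none of the subtracted shapes is present at this height, so the result so far is unchanged — area = 10.43 mm². So its area = 10.43 mm². Layer 13 is larger (10.43 vs 6.09 mm²).

layer 13 (z = 3.9 mm)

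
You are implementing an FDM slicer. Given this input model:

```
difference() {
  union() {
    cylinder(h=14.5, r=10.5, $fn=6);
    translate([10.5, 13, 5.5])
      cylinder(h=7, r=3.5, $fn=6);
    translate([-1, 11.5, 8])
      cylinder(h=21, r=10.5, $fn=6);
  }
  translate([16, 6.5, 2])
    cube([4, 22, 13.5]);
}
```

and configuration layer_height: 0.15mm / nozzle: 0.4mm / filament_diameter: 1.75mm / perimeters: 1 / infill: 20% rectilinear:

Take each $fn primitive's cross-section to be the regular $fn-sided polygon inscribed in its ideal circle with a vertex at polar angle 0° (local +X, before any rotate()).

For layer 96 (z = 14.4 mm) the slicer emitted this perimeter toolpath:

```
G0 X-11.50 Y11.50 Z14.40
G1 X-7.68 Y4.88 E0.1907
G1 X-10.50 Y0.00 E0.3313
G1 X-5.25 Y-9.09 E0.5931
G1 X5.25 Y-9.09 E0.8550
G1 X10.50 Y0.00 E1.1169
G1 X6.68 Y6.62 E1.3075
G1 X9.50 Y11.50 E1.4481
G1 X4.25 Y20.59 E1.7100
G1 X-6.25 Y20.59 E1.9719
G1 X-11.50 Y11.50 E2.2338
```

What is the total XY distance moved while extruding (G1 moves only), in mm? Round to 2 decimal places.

89.55 mm

Sum the Euclidean lengths of each G1 segment: total = 89.55 mm.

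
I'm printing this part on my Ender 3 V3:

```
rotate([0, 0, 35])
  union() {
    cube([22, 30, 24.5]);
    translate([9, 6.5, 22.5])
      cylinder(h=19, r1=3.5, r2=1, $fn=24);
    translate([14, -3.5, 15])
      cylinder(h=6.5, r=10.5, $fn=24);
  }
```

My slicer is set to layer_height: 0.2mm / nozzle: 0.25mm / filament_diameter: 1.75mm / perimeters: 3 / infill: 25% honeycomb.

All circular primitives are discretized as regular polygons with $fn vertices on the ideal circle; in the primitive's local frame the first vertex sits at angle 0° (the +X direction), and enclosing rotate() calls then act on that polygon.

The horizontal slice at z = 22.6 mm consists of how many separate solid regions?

At z = 22.6 mm: the cube is present — its section is the full 22×30 rectangle; the cone at (9, 6.5) contributes a regular 24-gon of circumradius 3.487 (interpolated between r1=3.5 and r2=1 at t=0.005); the cylinder at (14, -3.5) is not intersected at this z (z outside [15, 21.5]); Merging all regions: the cone at (9, 6.5) lies entirely inside the 22×30 cube, so the union is just the 22×30 cube — 1 connected region; (rotated 35° about Z; rotation is an isometry so areas/perimeters/island counts are preserved). The result has 1 disconnected region.

1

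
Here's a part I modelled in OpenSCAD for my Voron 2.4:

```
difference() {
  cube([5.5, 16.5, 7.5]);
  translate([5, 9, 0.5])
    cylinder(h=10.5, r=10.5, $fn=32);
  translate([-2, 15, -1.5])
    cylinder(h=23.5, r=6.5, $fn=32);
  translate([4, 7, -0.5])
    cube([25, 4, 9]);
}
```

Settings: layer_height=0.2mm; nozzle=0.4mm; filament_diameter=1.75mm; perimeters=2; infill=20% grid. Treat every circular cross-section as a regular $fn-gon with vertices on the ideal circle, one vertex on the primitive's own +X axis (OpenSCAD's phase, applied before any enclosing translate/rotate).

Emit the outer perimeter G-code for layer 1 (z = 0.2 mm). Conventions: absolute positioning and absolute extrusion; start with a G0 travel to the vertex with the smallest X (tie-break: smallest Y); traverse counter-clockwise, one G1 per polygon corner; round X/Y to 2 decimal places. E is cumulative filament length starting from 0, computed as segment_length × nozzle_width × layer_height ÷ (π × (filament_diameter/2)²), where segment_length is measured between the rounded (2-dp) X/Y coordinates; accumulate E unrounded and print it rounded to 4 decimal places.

At z = 0.2 mm: the cube is present — its section is the full 5.5×16.5 rectangle; the cylinder at (5, 9) is absent (z outside [0.5, 11]); the r=6.5 cylinder at (-2, 15) gives a regular 32-gon of circumradius 6.5 (constant along its height); the cube at (4, 7) (footprint 25×4) is included at this height; After the difference (first − rest): starting from the 5.5×16.5 cube, the r=6.5 cylinder at (-2, 15) partially overlaps it — only the 26.86 mm² overlap (of its 131.88 mm²) is removed, clipping the outline; the 25×4 cube at (4, 7) partially overlaps it — only the 6.00 mm² overlap (of its 100.00 mm²) is removed, clipping the outline — 1 connected region. The outline is a single polygon with 17 vertices. Extrusion per mm of travel: 0.4 × 0.2 / (π × 0.875²) = 0.033260. Accumulating E over each segment gives final E = 1.4876.

G0 X0.00 Y0.00 Z0.20
G1 X5.50 Y0.00 E0.1829
G1 X5.50 Y7.00 E0.4158
G1 X4.00 Y7.00 E0.4656
G1 X4.00 Y11.00 E0.5987
G1 X5.50 Y11.00 E0.6486
G1 X5.50 Y16.50 E0.8315
G1 X4.30 Y16.50 E0.8714
G1 X4.38 Y16.27 E0.8795
G1 X4.50 Y15.00 E0.9219
G1 X4.38 Y13.73 E0.9644
G1 X4.01 Y12.51 E1.0068
G1 X3.40 Y11.39 E1.0492
G1 X2.60 Y10.40 E1.0915
G1 X1.61 Y9.60 E1.1339
G1 X0.49 Y8.99 E1.1763
G1 X0.00 Y8.85 E1.1932
G1 X0.00 Y0.00 E1.4876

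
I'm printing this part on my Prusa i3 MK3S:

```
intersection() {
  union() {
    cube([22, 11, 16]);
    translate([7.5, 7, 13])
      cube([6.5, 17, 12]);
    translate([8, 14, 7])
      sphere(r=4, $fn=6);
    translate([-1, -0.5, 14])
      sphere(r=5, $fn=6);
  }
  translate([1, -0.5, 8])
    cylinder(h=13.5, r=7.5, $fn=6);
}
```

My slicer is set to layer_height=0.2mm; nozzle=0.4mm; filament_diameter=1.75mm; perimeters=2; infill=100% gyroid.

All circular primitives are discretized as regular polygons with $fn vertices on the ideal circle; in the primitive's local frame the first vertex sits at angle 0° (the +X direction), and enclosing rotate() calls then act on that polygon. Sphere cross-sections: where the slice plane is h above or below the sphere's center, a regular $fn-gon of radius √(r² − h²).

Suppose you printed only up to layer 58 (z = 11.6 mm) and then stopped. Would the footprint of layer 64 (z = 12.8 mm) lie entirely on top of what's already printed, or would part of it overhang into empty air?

Compare the two slices. At z = 11.6: the 22×11 cube contributes its full rectangle (area 242.00 mm²); the cube at (7.5, 7) is not intersected at this z (z outside [13, 25]); the sphere at (8, 14) does not reach this height (|z−center|=4.600 > r=4); the sphere at (-1, -0.5): section is a regular 6-gon, circumradius = √(r²−h²) = √(5²−2.4²) = 4.386 (area = (6/2)·4.386²·sin(360°/6) = 49.99 mm²); Merging all regions: the regions partially overlap — summed areas 291.99 mm² minus the doubly-counted overlap 7.08 mm² gives 284.91 mm² — area = 284.91 mm²; the r=7.5 cylinder at (1, -0.5) gives a regular 6-gon of circumradius 7.5 (constant along its height) (area = (6/2)·7.500²·sin(360°/6) = 146.14 mm²); Taking the intersection: the r=7.5 cylinder at (1, -0.5) partially overlaps the result so far; clipping to the common part keeps 81.76 mm² — area = 81.76 mm². At z = 12.8: the cube is present — its section is the full 22×11 rectangle (area 242.00 mm²); the cube at (7.5, 7) does not reach this height (z outside [13, 25]); the sphere at (8, 14) is absent (|z−center|=5.800 > r=4); the r=5 sphere at (-1, -0.5) slices to a regular 6-gon of circumradius 4.854 (√(r²−h²) with h=1.2 from center) (area = (6/2)·4.854²·sin(360°/6) = 61.21 mm²); Merging all regions: the regions partially overlap — summed areas 303.21 mm² minus the doubly-counted overlap 9.24 mm² gives 293.97 mm² — area = 293.97 mm²; the r=7.5 cylinder at (1, -0.5) gives a regular 6-gon of circumradius 7.5 (constant along its height) (area = (6/2)·7.500²·sin(360°/6) = 146.14 mm²); After intersecting: the r=7.5 cylinder at (1, -0.5) partially overlaps the result so far; clipping to the common part keeps 90.82 mm² — area = 90.82 mm². Checking containment: at z = 12.8 the cross-section extends beyond the z = 11.6 cross-section by about 9.06 mm².

part overhangs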